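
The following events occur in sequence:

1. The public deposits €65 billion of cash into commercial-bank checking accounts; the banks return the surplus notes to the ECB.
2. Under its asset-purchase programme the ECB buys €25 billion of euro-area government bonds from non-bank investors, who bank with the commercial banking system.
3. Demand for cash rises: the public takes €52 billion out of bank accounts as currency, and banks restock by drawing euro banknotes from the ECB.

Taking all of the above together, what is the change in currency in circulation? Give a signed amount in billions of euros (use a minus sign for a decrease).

Currency deposit €65 billion: notes return to the central bank → −€65B.
Asset purchase (from non-banks) €25 billion: no currency enters or leaves circulation → 0.
Currency withdrawal €52 billion: notes leave the central bank → +€52B.
Net: −65 + 0 + 52 = -€13 billion.

-€13 billion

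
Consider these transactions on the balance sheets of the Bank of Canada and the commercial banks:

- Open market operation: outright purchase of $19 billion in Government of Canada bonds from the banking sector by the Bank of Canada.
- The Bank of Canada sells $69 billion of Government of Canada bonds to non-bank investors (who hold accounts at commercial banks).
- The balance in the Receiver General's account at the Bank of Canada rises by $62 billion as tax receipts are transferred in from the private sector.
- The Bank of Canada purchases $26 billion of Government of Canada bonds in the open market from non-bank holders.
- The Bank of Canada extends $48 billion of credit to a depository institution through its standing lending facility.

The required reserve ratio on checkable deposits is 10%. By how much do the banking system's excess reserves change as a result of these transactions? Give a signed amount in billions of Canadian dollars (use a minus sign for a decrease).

OMO purchase (from banks) $19 billion: reserves +$19B, deposits 0.
Asset sale (to non-banks) $69 billion: reserves −$69B, deposits −$69B.
Government account inflow $62 billion: reserves −$62B, deposits −$62B.
Asset purchase (from non-banks) $26 billion: reserves +$26B, deposits +$26B.
Discount-window loan $48 billion: reserves +$48B, deposits 0.
Totals: Δreserves = −$38B, Δdeposits = −$105B.
Δrequired reserves = 10% × −$105B = −$10.5B.
Δexcess reserves = Δreserves − Δrequired = −$38B − (−$10.5B) = -$27.5 billion.

-$27.5 billion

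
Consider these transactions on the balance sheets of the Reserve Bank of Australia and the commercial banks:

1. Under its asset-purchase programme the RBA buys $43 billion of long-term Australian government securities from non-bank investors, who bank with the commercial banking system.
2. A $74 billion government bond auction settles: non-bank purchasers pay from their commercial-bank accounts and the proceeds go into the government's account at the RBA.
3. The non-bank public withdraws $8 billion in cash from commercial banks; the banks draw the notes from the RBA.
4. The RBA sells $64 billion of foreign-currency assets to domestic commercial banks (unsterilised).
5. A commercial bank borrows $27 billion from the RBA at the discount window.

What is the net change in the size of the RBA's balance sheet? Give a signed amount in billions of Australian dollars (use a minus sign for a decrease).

+$6 billion

RBA balance sheet:
  Assets:      Securities +$43B, Loans to banks +$27B, Foreign assets −$64B
  Liabilities: Bank reserves −$76B, Currency in circulation +$8B, Government deposits +$74B
Commercial banking system:
  Assets:      Reserves at CB −$76B, Foreign assets +$64B
  Liabilities: Checkable deposits −$39B, Borrowings from CB +$27B
Change in total RBA assets = +$6 billion.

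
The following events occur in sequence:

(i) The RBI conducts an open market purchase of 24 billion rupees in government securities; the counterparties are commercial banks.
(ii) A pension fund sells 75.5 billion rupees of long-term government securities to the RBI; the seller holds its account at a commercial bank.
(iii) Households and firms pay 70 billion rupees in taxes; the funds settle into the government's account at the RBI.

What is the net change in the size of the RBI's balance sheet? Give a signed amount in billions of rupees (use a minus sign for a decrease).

OMO purchase (from banks) 24 billion rupees: an RBI asset is acquired → +24B.
Asset purchase (from non-banks) 75.5 billion rupees: an RBI asset is acquired → +75.5B.
Government account inflow 70 billion rupees: only the composition of liabilities changes → 0.
Net: 24 + 75.5 + 0 = +99.5 billion.

+99.5 billion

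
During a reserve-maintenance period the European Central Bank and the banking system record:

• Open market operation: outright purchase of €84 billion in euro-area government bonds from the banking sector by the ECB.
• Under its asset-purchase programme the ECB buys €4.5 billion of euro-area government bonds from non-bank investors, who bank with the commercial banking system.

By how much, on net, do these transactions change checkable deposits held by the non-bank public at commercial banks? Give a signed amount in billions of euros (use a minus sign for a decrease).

ECB balance sheet:
  Assets:      Securities +€88.5B
  Liabilities: Bank reserves +€88.5B
Commercial banking system:
  Assets:      Reserves at CB +€88.5B, Securities −€84B
  Liabilities: Checkable deposits +€4.5B
So the change in checkable deposits held by the non-bank public at commercial banks is +€4.5 billion.

+€4.5 billion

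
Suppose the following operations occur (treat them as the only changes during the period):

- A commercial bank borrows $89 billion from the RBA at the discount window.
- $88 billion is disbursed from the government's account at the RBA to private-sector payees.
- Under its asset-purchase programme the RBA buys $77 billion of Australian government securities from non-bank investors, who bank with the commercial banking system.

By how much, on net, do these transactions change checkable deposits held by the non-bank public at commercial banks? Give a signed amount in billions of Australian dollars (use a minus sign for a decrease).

RBA balance sheet:
  Assets:      Securities +$77B, Loans to banks +$89B
  Liabilities: Bank reserves +$254B, Government deposits −$88B
Commercial banking system:
  Assets:      Reserves at CB +$254B
  Liabilities: Checkable deposits +$165B, Borrowings from CB +$89B
So the change in checkable deposits held by the non-bank public at commercial banks is +$165 billion.

+$165 billion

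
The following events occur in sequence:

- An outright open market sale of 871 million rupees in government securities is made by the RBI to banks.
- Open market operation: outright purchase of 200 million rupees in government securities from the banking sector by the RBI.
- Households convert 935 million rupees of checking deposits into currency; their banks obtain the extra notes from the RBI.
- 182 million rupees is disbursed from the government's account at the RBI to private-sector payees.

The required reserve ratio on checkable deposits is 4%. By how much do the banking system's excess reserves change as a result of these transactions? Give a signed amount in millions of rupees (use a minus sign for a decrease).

OMO sale (to banks) 871 million rupees: reserves −871M, deposits 0.
OMO purchase (from banks) 200 million rupees: reserves +200M, deposits 0.
Currency withdrawal 935 million rupees: reserves −935M, deposits −935M.
Government spending 182 million rupees: reserves +182M, deposits +182M.
Totals: Δreserves = −1424M, Δdeposits = −753M.
Δrequired reserves = 4% × −753M = −30.12M.
Δexcess reserves = Δreserves − Δrequired = −1424M − (−30.12M) = -1393.88 million.

-1393.88 million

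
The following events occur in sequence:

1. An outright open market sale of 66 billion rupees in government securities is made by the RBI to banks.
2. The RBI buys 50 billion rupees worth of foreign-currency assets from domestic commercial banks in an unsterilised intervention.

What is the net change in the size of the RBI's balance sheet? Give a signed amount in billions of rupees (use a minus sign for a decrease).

-16 billion

RBI balance sheet:
  Assets:      Securities −66B, Foreign assets +50B
  Liabilities: Bank reserves −16B
Commercial banking system:
  Assets:      Reserves at CB −16B, Securities +66B, Foreign assets −50B
  Liabilities: no change
Change in total RBI assets = -16 billion.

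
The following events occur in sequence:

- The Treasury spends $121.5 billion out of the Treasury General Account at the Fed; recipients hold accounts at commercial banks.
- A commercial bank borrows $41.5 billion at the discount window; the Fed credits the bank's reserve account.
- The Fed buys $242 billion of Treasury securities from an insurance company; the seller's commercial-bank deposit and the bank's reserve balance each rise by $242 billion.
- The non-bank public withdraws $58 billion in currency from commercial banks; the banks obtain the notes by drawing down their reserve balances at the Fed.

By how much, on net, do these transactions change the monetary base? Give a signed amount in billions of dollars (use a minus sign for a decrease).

Government spending $121.5 billion: a non-base liability converts back to reserves → +$121.5B.
Discount-window loan $41.5 billion: Fed balance sheet expands → +$41.5B.
Asset purchase (from non-banks) $242 billion: Fed balance sheet expands → +$242B.
Currency withdrawal $58 billion: just a shift between currency and reserves — both are base money → 0.
Net: 121.5 + 41.5 + 242 + 0 = +$405 billion.

+$405 billion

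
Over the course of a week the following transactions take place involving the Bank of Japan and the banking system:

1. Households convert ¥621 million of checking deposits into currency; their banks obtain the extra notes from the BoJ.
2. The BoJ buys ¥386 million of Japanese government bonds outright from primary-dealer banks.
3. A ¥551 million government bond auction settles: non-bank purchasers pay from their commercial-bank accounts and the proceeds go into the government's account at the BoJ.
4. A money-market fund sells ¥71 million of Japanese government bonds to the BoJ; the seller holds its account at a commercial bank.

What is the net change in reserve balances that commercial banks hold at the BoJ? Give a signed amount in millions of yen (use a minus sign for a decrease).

-¥715 million

Currency withdrawal ¥621 million: banks swap reserves for currency → −¥621M.
OMO purchase (from banks) ¥386 million: the BoJ pays by crediting reserve accounts → +¥386M.
Government account inflow ¥551 million: funds move from bank reserves into the government account → −¥551M.
Asset purchase (from non-banks) ¥71 million: the BoJ pays by crediting reserve accounts → +¥71M.
Net: −621 + 386 − 551 + 71 = -¥715 million.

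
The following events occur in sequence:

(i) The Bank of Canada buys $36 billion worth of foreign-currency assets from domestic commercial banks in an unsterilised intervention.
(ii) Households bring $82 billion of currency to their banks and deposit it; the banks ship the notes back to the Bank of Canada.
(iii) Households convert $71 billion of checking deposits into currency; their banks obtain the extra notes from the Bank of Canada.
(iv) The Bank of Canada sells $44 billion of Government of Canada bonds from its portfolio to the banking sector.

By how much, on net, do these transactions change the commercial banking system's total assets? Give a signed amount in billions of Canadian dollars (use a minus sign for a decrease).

+$11 billion

FX purchase $36 billion: just an asset swap on bank balance sheets → 0.
Currency deposit $82 billion: bank balance sheets expand → +$82B.
Currency withdrawal $71 billion: bank balance sheets shrink → −$71B.
OMO sale (to banks) $44 billion: just an asset swap on bank balance sheets → 0.
Net: 0 + 82 − 71 + 0 = +$11 billion.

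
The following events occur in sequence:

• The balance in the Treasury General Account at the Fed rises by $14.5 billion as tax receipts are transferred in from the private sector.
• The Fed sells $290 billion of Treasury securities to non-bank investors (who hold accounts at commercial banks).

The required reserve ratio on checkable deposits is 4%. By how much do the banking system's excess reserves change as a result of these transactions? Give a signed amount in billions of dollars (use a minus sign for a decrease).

Government account inflow $14.5 billion: reserves −$14.5B, deposits −$14.5B.
Asset sale (to non-banks) $290 billion: reserves −$290B, deposits −$290B.
Totals: Δreserves = −$304.5B, Δdeposits = −$304.5B.
Δrequired reserves = 4% × −$304.5B = −$12.18B.
Δexcess reserves = Δreserves − Δrequired = −$304.5B − (−$12.18B) = -$292.32 billion.

-$292.32 billion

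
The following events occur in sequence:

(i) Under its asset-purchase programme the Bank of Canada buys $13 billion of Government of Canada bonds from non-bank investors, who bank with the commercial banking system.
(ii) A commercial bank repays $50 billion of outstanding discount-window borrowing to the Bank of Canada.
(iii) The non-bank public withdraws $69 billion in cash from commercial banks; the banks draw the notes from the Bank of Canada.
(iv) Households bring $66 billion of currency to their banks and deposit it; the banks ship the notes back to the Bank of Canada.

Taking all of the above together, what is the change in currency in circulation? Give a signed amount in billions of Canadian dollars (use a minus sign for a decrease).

+$3 billion

Bank of Canada balance sheet:
  Assets:      Securities +$13B, Loans to banks −$50B
  Liabilities: Bank reserves −$40B, Currency in circulation +$3B
Commercial banking system:
  Assets:      Reserves at CB −$40B
  Liabilities: Checkable deposits +$10B, Borrowings from CB −$50B
So the change in currency in circulation is +$3 billion.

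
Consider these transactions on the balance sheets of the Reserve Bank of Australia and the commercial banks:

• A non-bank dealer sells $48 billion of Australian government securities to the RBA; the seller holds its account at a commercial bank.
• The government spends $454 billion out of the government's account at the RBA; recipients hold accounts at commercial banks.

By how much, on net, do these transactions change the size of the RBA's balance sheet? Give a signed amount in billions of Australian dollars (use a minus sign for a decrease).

+$48 billion

RBA balance sheet:
  Assets:      Securities +$48B
  Liabilities: Bank reserves +$502B, Government deposits −$454B
Change in total RBA assets = +$48 billion.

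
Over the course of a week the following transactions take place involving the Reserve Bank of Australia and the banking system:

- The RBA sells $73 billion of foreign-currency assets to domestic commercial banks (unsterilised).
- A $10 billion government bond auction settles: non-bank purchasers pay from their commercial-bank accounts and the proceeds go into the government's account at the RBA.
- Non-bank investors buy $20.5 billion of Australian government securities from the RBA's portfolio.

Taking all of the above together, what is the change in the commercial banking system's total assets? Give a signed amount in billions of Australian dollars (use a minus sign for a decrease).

RBA balance sheet:
  Assets:      Securities −$20.5B, Foreign assets −$73B
  Liabilities: Bank reserves −$103.5B, Government deposits +$10B
Commercial banking system:
  Assets:      Reserves at CB −$103.5B, Foreign assets +$73B
  Liabilities: Checkable deposits −$30.5B
Change in total bank assets = -$30.5 billion.

-$30.5 billion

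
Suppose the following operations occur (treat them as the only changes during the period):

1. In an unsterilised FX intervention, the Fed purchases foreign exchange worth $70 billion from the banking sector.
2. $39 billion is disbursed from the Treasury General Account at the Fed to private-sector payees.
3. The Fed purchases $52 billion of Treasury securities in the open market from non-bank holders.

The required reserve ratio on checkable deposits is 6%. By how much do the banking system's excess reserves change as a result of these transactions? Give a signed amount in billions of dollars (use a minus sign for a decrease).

FX purchase $70 billion: reserves +$70B, deposits 0.
Government spending $39 billion: reserves +$39B, deposits +$39B.
Asset purchase (from non-banks) $52 billion: reserves +$52B, deposits +$52B.
Totals: Δreserves = +$161B, Δdeposits = +$91B.
Δrequired reserves = 6% × +$91B = +$5.46B.
Δexcess reserves = Δreserves − Δrequired = +$161B − (+$5.46B) = +$155.54 billion.

+$155.54 billion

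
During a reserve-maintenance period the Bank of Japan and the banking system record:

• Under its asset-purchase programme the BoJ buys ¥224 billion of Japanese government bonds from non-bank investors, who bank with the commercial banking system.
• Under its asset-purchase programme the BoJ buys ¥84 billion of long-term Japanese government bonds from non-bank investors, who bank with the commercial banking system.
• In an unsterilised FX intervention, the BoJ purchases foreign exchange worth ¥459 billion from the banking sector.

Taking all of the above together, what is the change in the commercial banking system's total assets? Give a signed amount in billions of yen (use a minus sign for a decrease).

Asset purchase (from non-banks) ¥224 billion: bank balance sheets expand → +¥224B.
Asset purchase (from non-banks) ¥84 billion: bank balance sheets expand → +¥84B.
FX purchase ¥459 billion: just an asset swap on bank balance sheets → 0.
Net: 224 + 84 + 0 = +¥308 billion.

+¥308 billion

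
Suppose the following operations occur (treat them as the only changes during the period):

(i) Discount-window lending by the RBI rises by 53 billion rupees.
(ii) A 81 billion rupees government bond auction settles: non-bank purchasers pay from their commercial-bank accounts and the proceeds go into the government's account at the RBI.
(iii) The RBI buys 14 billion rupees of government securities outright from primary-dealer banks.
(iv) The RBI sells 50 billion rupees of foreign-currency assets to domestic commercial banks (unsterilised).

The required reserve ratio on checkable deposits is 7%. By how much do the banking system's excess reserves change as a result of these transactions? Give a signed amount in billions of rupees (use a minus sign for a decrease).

Discount-window loan 53 billion rupees: reserves +53B, deposits 0.
Government account inflow 81 billion rupees: reserves −81B, deposits −81B.
OMO purchase (from banks) 14 billion rupees: reserves +14B, deposits 0.
FX sale 50 billion rupees: reserves −50B, deposits 0.
Totals: Δreserves = −64B, Δdeposits = −81B.
Δrequired reserves = 7% × −81B = −5.67B.
Δexcess reserves = Δreserves − Δrequired = −64B − (−5.67B) = -58.33 billion.

-58.33 billion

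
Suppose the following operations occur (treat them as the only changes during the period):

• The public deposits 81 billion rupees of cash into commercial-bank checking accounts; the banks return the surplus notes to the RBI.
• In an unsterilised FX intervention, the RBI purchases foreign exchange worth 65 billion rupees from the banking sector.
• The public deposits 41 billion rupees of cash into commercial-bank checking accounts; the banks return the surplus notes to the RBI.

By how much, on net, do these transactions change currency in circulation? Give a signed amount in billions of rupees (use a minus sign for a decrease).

-122 billion

Currency deposit 81 billion rupees: notes return to the central bank → −81B.
FX purchase 65 billion rupees: no currency enters or leaves circulation → 0.
Currency deposit 41 billion rupees: notes return to the central bank → −41B.
Net: −81 + 0 − 41 = -122 billion.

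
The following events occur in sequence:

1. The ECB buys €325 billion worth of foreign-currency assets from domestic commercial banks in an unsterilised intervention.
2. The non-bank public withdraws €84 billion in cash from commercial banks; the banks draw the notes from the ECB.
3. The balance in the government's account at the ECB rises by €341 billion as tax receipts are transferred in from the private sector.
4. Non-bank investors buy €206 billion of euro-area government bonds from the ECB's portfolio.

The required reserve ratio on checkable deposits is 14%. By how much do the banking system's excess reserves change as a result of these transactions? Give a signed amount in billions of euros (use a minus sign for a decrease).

FX purchase €325 billion: reserves +€325B, deposits 0.
Currency withdrawal €84 billion: reserves −€84B, deposits −€84B.
Government account inflow €341 billion: reserves −€341B, deposits −€341B.
Asset sale (to non-banks) €206 billion: reserves −€206B, deposits −€206B.
Totals: Δreserves = −€306B, Δdeposits = −€631B.
Δrequired reserves = 14% × −€631B = −€88.34B.
Δexcess reserves = Δreserves − Δrequired = −€306B − (−€88.34B) = -€217.66 billion.

-€217.66 billion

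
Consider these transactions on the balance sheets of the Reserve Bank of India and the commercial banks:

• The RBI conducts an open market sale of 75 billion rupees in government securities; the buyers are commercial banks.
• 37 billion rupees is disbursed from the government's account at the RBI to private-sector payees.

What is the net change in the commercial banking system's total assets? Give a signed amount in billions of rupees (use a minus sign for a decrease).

+37 billion

OMO sale (to banks) 75 billion rupees: just an asset swap on bank balance sheets → 0.
Government spending 37 billion rupees: bank balance sheets expand → +37B.
Net: 0 + 37 = +37 billion.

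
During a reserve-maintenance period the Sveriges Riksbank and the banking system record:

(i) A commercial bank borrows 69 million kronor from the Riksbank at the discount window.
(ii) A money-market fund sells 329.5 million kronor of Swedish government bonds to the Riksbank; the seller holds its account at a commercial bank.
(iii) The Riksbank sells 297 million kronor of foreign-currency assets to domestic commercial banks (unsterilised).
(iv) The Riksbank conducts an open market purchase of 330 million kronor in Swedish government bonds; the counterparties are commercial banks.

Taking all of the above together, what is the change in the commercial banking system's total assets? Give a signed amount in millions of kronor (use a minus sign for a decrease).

+398.5 million

Riksbank balance sheet:
  Assets:      Securities +659.5M, Loans to banks +69M, Foreign assets −297M
  Liabilities: Bank reserves +431.5M
Commercial banking system:
  Assets:      Reserves at CB +431.5M, Securities −330M, Foreign assets +297M
  Liabilities: Checkable deposits +329.5M, Borrowings from CB +69M
Change in total bank assets = +398.5 million.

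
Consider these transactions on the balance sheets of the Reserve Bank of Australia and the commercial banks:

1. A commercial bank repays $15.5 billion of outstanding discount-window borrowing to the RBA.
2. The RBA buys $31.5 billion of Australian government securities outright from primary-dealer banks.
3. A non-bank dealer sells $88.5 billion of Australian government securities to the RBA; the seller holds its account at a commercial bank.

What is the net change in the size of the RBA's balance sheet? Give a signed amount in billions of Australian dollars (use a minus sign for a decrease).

Discount-window repayment $15.5 billion: an RBA asset is shed → −$15.5B.
OMO purchase (from banks) $31.5 billion: an RBA asset is acquired → +$31.5B.
Asset purchase (from non-banks) $88.5 billion: an RBA asset is acquired → +$88.5B.
Net: −15.5 + 31.5 + 88.5 = +$104.5 billion.

+$104.5 billion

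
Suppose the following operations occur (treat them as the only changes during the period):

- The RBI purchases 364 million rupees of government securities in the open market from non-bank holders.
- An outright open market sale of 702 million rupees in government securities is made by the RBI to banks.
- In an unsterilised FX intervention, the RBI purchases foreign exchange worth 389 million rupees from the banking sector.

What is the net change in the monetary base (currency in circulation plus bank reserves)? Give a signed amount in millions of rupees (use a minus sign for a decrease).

RBI balance sheet:
  Assets:      Securities −338M, Foreign assets +389M
  Liabilities: Bank reserves +51M
Commercial banking system:
  Assets:      Reserves at CB +51M, Securities +702M, Foreign assets −389M
  Liabilities: Checkable deposits +364M
Monetary base = currency + reserves: 0 + (+51M) = +51 million.

+51 million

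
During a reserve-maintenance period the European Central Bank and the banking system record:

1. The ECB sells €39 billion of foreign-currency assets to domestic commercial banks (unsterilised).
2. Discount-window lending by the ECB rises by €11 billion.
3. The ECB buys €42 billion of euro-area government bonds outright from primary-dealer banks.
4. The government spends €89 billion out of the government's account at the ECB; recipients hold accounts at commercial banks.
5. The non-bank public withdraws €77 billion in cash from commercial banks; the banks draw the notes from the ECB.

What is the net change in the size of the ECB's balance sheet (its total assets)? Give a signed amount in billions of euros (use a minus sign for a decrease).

+€14 billion

FX sale €39 billion: an ECB asset is shed → −€39B.
Discount-window loan €11 billion: an ECB asset is acquired → +€11B.
OMO purchase (from banks) €42 billion: an ECB asset is acquired → +€42B.
Government spending €89 billion: only the composition of liabilities changes → 0.
Currency withdrawal €77 billion: only the composition of liabilities changes → 0.
Net: −39 + 11 + 42 + 0 + 0 = +€14 billion.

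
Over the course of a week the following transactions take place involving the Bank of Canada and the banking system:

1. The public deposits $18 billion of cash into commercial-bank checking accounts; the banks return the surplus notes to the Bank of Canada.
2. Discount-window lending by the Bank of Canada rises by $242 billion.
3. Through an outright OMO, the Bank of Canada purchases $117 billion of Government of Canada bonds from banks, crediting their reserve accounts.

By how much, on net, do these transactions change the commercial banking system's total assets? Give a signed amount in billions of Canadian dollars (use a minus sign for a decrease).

+$260 billion

Currency deposit $18 billion: bank balance sheets expand → +$18B.
Discount-window loan $242 billion: bank balance sheets expand → +$242B.
OMO purchase (from banks) $117 billion: just an asset swap on bank balance sheets → 0.
Net: 18 + 242 + 0 = +$260 billion.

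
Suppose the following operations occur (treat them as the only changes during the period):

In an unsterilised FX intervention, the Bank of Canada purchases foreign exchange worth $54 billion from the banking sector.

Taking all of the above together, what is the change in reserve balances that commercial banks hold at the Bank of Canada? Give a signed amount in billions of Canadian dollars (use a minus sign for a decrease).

Bank of Canada balance sheet:
  Assets:      Foreign assets +$54B
  Liabilities: Bank reserves +$54B
So the change in reserve balances that commercial banks hold at the Bank of Canada is +$54 billion.

+$54 billion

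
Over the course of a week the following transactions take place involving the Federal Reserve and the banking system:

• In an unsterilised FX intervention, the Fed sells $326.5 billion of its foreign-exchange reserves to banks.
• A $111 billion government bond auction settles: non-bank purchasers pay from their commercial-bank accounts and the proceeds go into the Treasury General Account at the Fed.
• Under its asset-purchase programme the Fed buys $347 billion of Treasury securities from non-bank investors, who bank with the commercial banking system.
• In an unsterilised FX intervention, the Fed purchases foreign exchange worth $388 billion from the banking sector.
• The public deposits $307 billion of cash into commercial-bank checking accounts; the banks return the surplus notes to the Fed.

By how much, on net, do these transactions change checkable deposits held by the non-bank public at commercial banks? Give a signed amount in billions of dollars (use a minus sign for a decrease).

+$543 billion

Fed balance sheet:
  Assets:      Securities +$347B, Foreign assets +$61.5B
  Liabilities: Bank reserves +$604.5B, Currency in circulation −$307B, Government deposits +$111B
Commercial banking system:
  Assets:      Reserves at CB +$604.5B, Foreign assets −$61.5B
  Liabilities: Checkable deposits +$543B
So the change in checkable deposits held by the non-bank public at commercial banks is +$543 billion.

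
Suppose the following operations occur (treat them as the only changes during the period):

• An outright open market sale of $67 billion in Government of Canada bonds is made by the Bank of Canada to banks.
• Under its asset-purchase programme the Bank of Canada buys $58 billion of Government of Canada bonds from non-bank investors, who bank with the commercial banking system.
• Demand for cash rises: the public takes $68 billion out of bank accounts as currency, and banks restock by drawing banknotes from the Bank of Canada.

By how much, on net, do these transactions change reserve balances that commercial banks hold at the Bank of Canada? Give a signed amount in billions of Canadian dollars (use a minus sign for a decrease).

-$77 billion

OMO sale (to banks) $67 billion: the buying banks pay out of their reserve balances → −$67B.
Asset purchase (from non-banks) $58 billion: the Bank of Canada pays by crediting reserve accounts → +$58B.
Currency withdrawal $68 billion: banks swap reserves for currency → −$68B.
Net: −67 + 58 − 68 = -$77 billion.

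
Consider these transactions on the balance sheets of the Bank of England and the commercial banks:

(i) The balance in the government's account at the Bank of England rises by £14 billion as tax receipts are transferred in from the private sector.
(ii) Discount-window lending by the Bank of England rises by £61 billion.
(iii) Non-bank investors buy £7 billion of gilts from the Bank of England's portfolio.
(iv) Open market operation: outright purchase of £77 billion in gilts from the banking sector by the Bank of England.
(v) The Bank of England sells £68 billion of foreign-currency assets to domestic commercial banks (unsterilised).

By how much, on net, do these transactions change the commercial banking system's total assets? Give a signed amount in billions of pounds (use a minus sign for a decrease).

+£40 billion

Bank of England balance sheet:
  Assets:      Securities +£70B, Loans to banks +£61B, Foreign assets −£68B
  Liabilities: Bank reserves +£49B, Government deposits +£14B
Commercial banking system:
  Assets:      Reserves at CB +£49B, Securities −£77B, Foreign assets +£68B
  Liabilities: Checkable deposits −£21B, Borrowings from CB +£61B
Change in total bank assets = +£40 billion.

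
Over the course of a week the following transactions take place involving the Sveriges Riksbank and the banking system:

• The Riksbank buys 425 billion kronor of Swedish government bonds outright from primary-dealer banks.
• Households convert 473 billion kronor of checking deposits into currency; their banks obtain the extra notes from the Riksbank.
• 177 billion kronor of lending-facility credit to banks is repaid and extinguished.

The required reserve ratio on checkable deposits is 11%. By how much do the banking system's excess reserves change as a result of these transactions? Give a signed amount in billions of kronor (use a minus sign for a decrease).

OMO purchase (from banks) 425 billion kronor: reserves +425B, deposits 0.
Currency withdrawal 473 billion kronor: reserves −473B, deposits −473B.
Discount-window repayment 177 billion kronor: reserves −177B, deposits 0.
Totals: Δreserves = −225B, Δdeposits = −473B.
Δrequired reserves = 11% × −473B = −52.03B.
Δexcess reserves = Δreserves − Δrequired = −225B − (−52.03B) = -172.97 billion.

-172.97 billion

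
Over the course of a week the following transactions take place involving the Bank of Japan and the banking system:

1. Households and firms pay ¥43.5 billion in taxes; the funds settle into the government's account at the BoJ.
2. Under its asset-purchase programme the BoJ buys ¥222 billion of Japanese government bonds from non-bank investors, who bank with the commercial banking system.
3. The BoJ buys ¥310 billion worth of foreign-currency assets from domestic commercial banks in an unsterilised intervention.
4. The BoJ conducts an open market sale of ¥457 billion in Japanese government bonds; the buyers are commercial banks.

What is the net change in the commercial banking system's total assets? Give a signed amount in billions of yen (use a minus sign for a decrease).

Government account inflow ¥43.5 billion: bank balance sheets shrink → −¥43.5B.
Asset purchase (from non-banks) ¥222 billion: bank balance sheets expand → +¥222B.
FX purchase ¥310 billion: just an asset swap on bank balance sheets → 0.
OMO sale (to banks) ¥457 billion: just an asset swap on bank balance sheets → 0.
Net: −43.5 + 222 + 0 + 0 = +¥178.5 billion.

+¥178.5 billion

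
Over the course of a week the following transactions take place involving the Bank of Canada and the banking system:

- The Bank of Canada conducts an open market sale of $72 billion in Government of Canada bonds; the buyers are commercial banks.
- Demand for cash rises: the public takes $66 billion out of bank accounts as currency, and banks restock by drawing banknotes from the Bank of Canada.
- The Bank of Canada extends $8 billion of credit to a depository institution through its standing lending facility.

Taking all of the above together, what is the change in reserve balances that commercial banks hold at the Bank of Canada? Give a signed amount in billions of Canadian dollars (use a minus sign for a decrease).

-$130 billion

OMO sale (to banks) $72 billion: the buying banks pay out of their reserve balances → −$72B.
Currency withdrawal $66 billion: banks swap reserves for currency → −$66B.
Discount-window loan $8 billion: the loan is credited to the bank's reserve account → +$8B.
Net: −72 − 66 + 8 = -$130 billion.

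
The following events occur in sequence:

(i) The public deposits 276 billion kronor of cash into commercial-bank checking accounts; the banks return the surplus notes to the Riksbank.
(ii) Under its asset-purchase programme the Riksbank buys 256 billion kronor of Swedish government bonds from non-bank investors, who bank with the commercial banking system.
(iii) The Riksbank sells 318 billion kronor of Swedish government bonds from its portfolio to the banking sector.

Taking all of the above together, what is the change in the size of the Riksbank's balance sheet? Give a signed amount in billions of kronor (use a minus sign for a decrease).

-62 billion

Currency deposit 276 billion kronor: only the composition of liabilities changes → 0.
Asset purchase (from non-banks) 256 billion kronor: a Riksbank asset is acquired → +256B.
OMO sale (to banks) 318 billion kronor: a Riksbank asset is shed → −318B.
Net: 0 + 256 − 318 = -62 billion.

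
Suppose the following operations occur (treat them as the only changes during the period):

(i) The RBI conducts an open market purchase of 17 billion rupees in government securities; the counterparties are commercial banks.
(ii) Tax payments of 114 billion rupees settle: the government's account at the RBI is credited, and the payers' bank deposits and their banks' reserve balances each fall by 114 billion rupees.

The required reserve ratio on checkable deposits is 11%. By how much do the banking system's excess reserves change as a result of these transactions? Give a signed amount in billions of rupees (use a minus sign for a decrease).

-84.46 billion

OMO purchase (from banks) 17 billion rupees: reserves +17B, deposits 0.
Government account inflow 114 billion rupees: reserves −114B, deposits −114B.
Totals: Δreserves = −97B, Δdeposits = −114B.
Δrequired reserves = 11% × −114B = −12.54B.
Δexcess reserves = Δreserves − Δrequired = −97B − (−12.54B) = -84.46 billion.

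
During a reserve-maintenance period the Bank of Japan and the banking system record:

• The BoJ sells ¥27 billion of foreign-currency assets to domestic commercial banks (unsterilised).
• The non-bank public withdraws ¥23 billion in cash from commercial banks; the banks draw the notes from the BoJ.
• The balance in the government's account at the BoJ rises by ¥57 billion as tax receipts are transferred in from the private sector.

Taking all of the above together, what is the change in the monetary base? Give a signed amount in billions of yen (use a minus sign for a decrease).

FX sale ¥27 billion: BoJ balance sheet contracts → −¥27B.
Currency withdrawal ¥23 billion: just a shift between currency and reserves — both are base money → 0.
Government account inflow ¥57 billion: reserves shift to a non-base liability → −¥57B.
Net: −27 + 0 − 57 = -¥84 billion.

-¥84 billion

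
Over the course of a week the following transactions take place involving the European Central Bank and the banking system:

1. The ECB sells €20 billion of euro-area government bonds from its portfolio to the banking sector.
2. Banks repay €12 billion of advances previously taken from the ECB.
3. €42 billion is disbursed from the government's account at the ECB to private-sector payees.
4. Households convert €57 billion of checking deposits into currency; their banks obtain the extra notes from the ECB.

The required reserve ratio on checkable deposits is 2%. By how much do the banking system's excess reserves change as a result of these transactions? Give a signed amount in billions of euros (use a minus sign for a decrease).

OMO sale (to banks) €20 billion: reserves −€20B, deposits 0.
Discount-window repayment €12 billion: reserves −€12B, deposits 0.
Government spending €42 billion: reserves +€42B, deposits +€42B.
Currency withdrawal €57 billion: reserves −€57B, deposits −€57B.
Totals: Δreserves = −€47B, Δdeposits = −€15B.
Δrequired reserves = 2% × −€15B = −€0.3B.
Δexcess reserves = Δreserves − Δrequired = −€47B − (−€0.3B) = -€46.7 billion.

-€46.7 billion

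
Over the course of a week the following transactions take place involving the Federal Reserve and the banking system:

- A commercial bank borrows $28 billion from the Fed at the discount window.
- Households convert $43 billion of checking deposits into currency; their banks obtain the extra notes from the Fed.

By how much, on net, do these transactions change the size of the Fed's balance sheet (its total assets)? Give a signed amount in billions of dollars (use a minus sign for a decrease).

+$28 billion

Discount-window loan $28 billion: a Fed asset is acquired → +$28B.
Currency withdrawal $43 billion: only the composition of liabilities changes → 0.
Net: 28 + 0 = +$28 billion.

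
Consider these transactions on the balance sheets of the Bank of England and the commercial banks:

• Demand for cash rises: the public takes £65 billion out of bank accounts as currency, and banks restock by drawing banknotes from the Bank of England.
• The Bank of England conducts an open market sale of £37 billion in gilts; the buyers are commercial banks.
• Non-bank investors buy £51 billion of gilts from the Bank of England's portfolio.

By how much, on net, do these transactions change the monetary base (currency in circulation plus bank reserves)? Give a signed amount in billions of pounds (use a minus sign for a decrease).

-£88 billion

Currency withdrawal £65 billion: just a shift between currency and reserves — both are base money → 0.
OMO sale (to banks) £37 billion: Bank of England balance sheet contracts → −£37B.
Asset sale (to non-banks) £51 billion: Bank of England balance sheet contracts → −£51B.
Net: 0 − 37 − 51 = -£88 billion.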